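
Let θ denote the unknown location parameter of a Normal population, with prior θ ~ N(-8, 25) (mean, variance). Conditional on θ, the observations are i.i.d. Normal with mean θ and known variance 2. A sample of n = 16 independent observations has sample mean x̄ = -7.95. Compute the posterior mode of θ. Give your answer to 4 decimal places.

θ̂_MAP = -7.9502

n = 16, x̄ = -7.95.
For a Normal prior and Normal likelihood with known variance, the posterior is Normal; its mode equals its mean, the precision-weighted average.
Prior precision 1/σ₀² = 1/25 = 0.04; data precision n/σ² = 16/2 = 8.
θ̂ = (0.04·(-8) + 8·(-7.95)) / (0.04 + 8) = (-63.92)/8.04 = -1598/201 ≈ -7.9502.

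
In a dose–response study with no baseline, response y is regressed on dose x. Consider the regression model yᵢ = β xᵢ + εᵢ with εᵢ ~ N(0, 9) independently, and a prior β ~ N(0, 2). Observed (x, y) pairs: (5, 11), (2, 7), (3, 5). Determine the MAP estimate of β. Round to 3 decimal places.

log p(β | y) = −Σ(yᵢ − βxᵢ)²/(2·9) − β²/(2·2) + const.
Setting the derivative to zero: Σxᵢ(yᵢ − βxᵢ)/9 − β/2 = 0, so β = Σxᵢyᵢ / (Σxᵢ² + σ²/τ²).
Σxᵢyᵢ = 5·11 + 2·7 + 3·5 = 84; Σxᵢ² = 38; σ²/τ² = 4.5.
β̂_MAP = 84 / (38 + 4.5) = 84/42.5 ≈ 1.976.

β̂_MAP = 1.976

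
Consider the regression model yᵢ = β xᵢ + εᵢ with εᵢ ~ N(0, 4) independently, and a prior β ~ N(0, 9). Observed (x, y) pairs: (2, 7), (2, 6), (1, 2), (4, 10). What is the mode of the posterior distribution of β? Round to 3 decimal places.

log p(β | y) = −Σ(yᵢ − βxᵢ)²/(2·4) − β²/(2·9) + const.
Setting the derivative to zero: Σxᵢ(yᵢ − βxᵢ)/4 − β/9 = 0, so β = Σxᵢyᵢ / (Σxᵢ² + σ²/τ²).
Σxᵢyᵢ = 2·7 + 2·6 + 1·2 + 4·10 = 68; Σxᵢ² = 25; σ²/τ² = 4/9.
β̂_MAP = 68 / (25 + 4/9) = 68/(229/9) = 612/229 ≈ 2.672.

β̂_MAP = 2.672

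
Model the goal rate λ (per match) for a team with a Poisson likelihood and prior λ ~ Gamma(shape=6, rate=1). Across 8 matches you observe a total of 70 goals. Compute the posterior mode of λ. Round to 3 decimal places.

Σxᵢ = 70, n = 8.
Posterior ∝ λ^5e^(−1λ) · λ^70e^(−8λ) = λ^75e^(−9λ), i.e. Gamma(shape=76, rate=9).
The mode of a Gamma(a, b) with a ≥ 1 (shape–rate) is (a−1)/b = 75/9 ≈ 8.333.

λ̂_MAP = 8.333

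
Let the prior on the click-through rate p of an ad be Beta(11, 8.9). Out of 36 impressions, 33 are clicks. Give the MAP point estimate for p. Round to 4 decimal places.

p̂_MAP = 0.7978

Prior: Beta(11, 8.9).
Data: 33 successes in 36 trials. The binomial likelihood contributes p^33(1−p)^3, so the posterior is Beta(11+33, 8.9+3) = Beta(44, 11.9).
For Beta(a, b) with a, b > 1 the mode is (a−1)/(a+b−2) = 43/53.9 ≈ 0.7978.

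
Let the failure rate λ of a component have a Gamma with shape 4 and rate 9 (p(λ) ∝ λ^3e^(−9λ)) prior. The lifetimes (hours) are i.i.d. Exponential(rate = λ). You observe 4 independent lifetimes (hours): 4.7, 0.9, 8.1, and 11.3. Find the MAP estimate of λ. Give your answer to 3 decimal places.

λ̂_MAP = 0.206

The Exponential(rate=λ) likelihood is ∝ λ^n e^(−λΣtᵢ). Here n = 4 and Σtᵢ = 4.7 + 0.9 + 8.1 + 11.3 = 25.
Posterior ∝ λ^3e^(−9λ) · λ^4e^(−25λ) = λ^7e^(−34λ), i.e. Gamma(8, 34).
Mode = (a−1)/b = 7/34 ≈ 0.206.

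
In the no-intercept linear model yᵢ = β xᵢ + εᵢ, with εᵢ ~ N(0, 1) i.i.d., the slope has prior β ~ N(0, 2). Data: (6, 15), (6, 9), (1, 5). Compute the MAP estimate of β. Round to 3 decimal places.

log p(β | y) = −Σ(yᵢ − βxᵢ)²/(2·1) − β²/(2·2) + const.
Setting the derivative to zero: Σxᵢ(yᵢ − βxᵢ)/1 − β/2 = 0, so β = Σxᵢyᵢ / (Σxᵢ² + σ²/τ²).
Σxᵢyᵢ = 6·15 + 6·9 + 1·5 = 149; Σxᵢ² = 73; σ²/τ² = 0.5.
β̂_MAP = 149 / (73 + 0.5) = 149/73.5 ≈ 2.027.

β̂_MAP = 2.027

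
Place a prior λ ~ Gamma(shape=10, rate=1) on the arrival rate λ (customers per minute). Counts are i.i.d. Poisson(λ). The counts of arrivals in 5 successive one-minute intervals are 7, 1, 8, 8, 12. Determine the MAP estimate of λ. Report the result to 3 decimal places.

λ̂_MAP = 7.500

Σxᵢ = 7+1+8+8+12 = 36, with n = 5.
Posterior ∝ λ^9e^(−1λ) · λ^36e^(−5λ) = λ^45e^(−6λ), i.e. Gamma(shape=46, rate=6).
The mode of a Gamma(a, b) with a ≥ 1 (shape–rate) is (a−1)/b = 45/6 ≈ 7.500.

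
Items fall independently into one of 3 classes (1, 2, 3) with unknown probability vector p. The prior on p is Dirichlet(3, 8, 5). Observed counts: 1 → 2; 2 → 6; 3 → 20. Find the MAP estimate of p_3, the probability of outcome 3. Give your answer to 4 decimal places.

The posterior is Dirichlet(αᵢ + nᵢ) = Dirichlet(5, 14, 25).
For a Dirichlet(a₁,…,a_K) with all aᵢ > 1, the mode has j-th component (aⱼ − 1)/(Σaᵢ − K).
Here Σaᵢ = 44 and K = 3, so p_3 = (25 − 1)/(44 − 3) = 24/41 ≈ 0.5854.

MAP estimate: 0.5854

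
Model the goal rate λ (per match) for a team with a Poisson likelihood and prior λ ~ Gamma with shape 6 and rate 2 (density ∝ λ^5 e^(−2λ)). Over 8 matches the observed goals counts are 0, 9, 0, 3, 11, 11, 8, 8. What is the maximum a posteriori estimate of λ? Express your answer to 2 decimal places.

Σxᵢ = 0+9+0+3+11+11+8+8 = 50, with n = 8.
Posterior ∝ λ^5e^(−2λ) · λ^50e^(−8λ) = λ^55e^(−10λ), i.e. Gamma(shape=56, rate=10).
The mode of a Gamma(a, b) with a ≥ 1 (shape–rate) is (a−1)/b = 55/10 ≈ 5.50.

λ̂_MAP = 5.50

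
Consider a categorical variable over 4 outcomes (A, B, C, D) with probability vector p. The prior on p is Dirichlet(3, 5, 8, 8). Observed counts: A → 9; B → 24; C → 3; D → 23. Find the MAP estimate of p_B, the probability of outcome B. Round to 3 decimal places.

MAP estimate of p_B = 0.354

The posterior is Dirichlet(αᵢ + nᵢ) = Dirichlet(12, 29, 11, 31).
For a Dirichlet(a₁,…,a_K) with all aᵢ > 1, the mode has j-th component (aⱼ − 1)/(Σaᵢ − K).
Here Σaᵢ = 83 and K = 4, so p_B = (29 − 1)/(83 − 4) = 28/79 ≈ 0.354.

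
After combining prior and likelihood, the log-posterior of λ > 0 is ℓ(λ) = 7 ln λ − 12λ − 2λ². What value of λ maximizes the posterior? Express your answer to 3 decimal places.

λ̂_MAP = 0.500

ℓ'(λ) = 7/λ − 12 − 4λ. Setting this to zero and multiplying by λ: 4λ² + 12λ − 7 = 0.
λ = (−12 + √(12² + 4·4·7)) / (2·4) = (−12 + √256) / 8 = (−12 + 16)/8 = 1/2.
ℓ''(λ) = −7/λ² − 4 < 0, confirming a maximum.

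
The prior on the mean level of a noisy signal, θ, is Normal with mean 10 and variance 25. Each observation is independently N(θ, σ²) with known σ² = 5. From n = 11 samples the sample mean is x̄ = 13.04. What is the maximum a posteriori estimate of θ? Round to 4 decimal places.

n = 11, x̄ = 13.04.
For a Normal prior and Normal likelihood with known variance, the posterior is Normal; its mode equals its mean, the precision-weighted average.
Prior precision 1/σ₀² = 1/25 = 0.04; data precision n/σ² = 11/5 = 2.2.
θ̂ = (0.04·10 + 2.2·13.04) / (0.04 + 2.2) = 29.088/2.24 = 909/70 ≈ 12.9857.

θ̂_MAP = 12.9857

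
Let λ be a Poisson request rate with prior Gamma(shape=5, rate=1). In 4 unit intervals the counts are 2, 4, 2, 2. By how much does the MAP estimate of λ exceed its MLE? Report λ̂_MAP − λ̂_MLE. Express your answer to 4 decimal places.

Σxᵢ = 10. Posterior is Gamma(15, 5); MAP = (15−1)/5 = 14/5 ≈ 2.80000.
MLE = x̄ = 10/4 ≈ 2.50000.
Difference = 14/5 − 10/4 = 3/10 ≈ 0.3000.

MAP − MLE = 0.3000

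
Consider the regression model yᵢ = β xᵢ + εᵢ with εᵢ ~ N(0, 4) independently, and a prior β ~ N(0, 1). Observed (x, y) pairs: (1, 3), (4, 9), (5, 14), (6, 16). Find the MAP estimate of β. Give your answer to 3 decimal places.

β̂_MAP = 2.500

log p(β | y) = −Σ(yᵢ − βxᵢ)²/(2·4) − β²/(2·1) + const.
Setting the derivative to zero: Σxᵢ(yᵢ − βxᵢ)/4 − β/1 = 0, so β = Σxᵢyᵢ / (Σxᵢ² + σ²/τ²).
Σxᵢyᵢ = 1·3 + 4·9 + 5·14 + 6·16 = 205; Σxᵢ² = 78; σ²/τ² = 4.
β̂_MAP = 205 / (78 + 4) = 205/82 ≈ 2.500.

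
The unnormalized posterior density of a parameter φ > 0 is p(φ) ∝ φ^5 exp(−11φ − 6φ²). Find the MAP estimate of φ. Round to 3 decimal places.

φ̂_MAP = 0.333

ℓ'(φ) = 5/φ − 11 − 12φ. Setting this to zero and multiplying by φ: 12φ² + 11φ − 5 = 0.
φ = (−11 + √(11² + 4·12·5)) / (2·12) = (−11 + √361) / 24 = (−11 + 19)/24 = 1/3.
ℓ''(φ) = −5/φ² − 12 < 0, confirming a maximum.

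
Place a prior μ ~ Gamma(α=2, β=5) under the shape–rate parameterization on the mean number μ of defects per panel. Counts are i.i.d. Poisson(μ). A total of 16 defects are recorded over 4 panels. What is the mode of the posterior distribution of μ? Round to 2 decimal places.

Σxᵢ = 16, n = 4.
Posterior ∝ μe^(−5μ) · μ^16e^(−4μ) = μ^17e^(−9μ), i.e. Gamma(shape=18, rate=9).
The mode of a Gamma(a, b) with a ≥ 1 (shape–rate) is (a−1)/b = 17/9 ≈ 1.89.

μ̂_MAP = 1.89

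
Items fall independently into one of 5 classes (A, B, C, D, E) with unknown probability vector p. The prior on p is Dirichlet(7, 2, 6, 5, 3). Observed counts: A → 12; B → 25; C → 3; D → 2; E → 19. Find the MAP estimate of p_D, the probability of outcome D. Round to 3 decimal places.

MAP estimate of p_D = 0.076

The posterior is Dirichlet(αᵢ + nᵢ) = Dirichlet(19, 27, 9, 7, 22).
For a Dirichlet(a₁,…,a_K) with all aᵢ > 1, the mode has j-th component (aⱼ − 1)/(Σaᵢ − K).
Here Σaᵢ = 84 and K = 5, so p_D = (7 − 1)/(84 − 5) = 6/79 ≈ 0.076.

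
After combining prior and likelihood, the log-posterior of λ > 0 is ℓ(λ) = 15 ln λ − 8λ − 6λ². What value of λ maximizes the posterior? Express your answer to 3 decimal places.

λ̂_MAP = 0.833

ℓ'(λ) = 15/λ − 8 − 12λ. Setting this to zero and multiplying by λ: 12λ² + 8λ − 15 = 0.
λ = (−8 + √(8² + 4·12·15)) / (2·12) = (−8 + √784) / 24 = (−8 + 28)/24 = 5/6.
ℓ''(λ) = −15/λ² − 12 < 0, confirming a maximum.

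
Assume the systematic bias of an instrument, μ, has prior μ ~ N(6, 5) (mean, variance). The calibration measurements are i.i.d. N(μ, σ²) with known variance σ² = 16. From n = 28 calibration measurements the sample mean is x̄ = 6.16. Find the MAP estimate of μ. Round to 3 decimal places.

n = 28, x̄ = 6.16.
For a Normal prior and Normal likelihood with known variance, the posterior is Normal; its mode equals its mean, the precision-weighted average.
Prior precision 1/σ₀² = 1/5 = 0.2; data precision n/σ² = 28/16 = 1.75.
μ̂ = (0.2·6 + 1.75·6.16) / (0.2 + 1.75) = 11.98/1.95 = 1198/195 ≈ 6.144.

μ̂_MAP = 6.144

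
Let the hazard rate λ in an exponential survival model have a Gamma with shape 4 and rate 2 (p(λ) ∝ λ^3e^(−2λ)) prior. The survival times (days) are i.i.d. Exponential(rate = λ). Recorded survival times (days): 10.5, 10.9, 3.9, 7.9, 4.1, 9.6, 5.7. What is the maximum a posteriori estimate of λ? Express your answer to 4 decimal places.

The Exponential(rate=λ) likelihood is ∝ λ^n e^(−λΣtᵢ). Here n = 7 and Σtᵢ = 10.5 + 10.9 + 3.9 + 7.9 + 4.1 + 9.6 + 5.7 = 52.6.
Posterior ∝ λ^3e^(−2λ) · λ^7e^(−52.6λ) = λ^10e^(−54.6λ), i.e. Gamma(11, 54.6).
Mode = (a−1)/b = 10/54.6 ≈ 0.1832.

λ̂_MAP = 0.1832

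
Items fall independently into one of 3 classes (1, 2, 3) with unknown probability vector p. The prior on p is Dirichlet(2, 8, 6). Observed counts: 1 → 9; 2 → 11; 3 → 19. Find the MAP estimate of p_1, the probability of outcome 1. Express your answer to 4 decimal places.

MAP estimate: 0.1923

The posterior is Dirichlet(αᵢ + nᵢ) = Dirichlet(11, 19, 25).
For a Dirichlet(a₁,…,a_K) with all aᵢ > 1, the mode has j-th component (aⱼ − 1)/(Σaᵢ − K).
Here Σaᵢ = 55 and K = 3, so p_1 = (11 − 1)/(55 − 3) = 10/52 ≈ 0.1923.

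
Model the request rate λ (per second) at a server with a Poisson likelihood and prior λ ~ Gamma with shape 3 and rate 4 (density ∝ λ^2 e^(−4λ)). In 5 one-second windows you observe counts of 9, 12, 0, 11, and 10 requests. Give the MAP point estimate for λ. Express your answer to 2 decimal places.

λ̂_MAP = 4.89

Σxᵢ = 9+12+0+11+10 = 42, with n = 5.
Posterior ∝ λ^2e^(−4λ) · λ^42e^(−5λ) = λ^44e^(−9λ), i.e. Gamma(shape=45, rate=9).
The mode of a Gamma(a, b) with a ≥ 1 (shape–rate) is (a−1)/b = 44/9 ≈ 4.89.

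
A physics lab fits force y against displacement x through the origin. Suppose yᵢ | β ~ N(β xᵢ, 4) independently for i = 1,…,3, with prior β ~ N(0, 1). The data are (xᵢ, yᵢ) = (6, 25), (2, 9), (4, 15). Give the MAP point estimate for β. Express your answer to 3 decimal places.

β̂_MAP = 3.800

log p(β | y) = −Σ(yᵢ − βxᵢ)²/(2·4) − β²/(2·1) + const.
Setting the derivative to zero: Σxᵢ(yᵢ − βxᵢ)/4 − β/1 = 0, so β = Σxᵢyᵢ / (Σxᵢ² + σ²/τ²).
Σxᵢyᵢ = 6·25 + 2·9 + 4·15 = 228; Σxᵢ² = 56; σ²/τ² = 4.
β̂_MAP = 228 / (56 + 4) = 228/60 ≈ 3.800.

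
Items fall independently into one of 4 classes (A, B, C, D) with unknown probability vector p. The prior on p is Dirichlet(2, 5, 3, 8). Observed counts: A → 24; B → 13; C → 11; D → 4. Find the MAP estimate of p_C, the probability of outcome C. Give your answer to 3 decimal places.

The posterior is Dirichlet(αᵢ + nᵢ) = Dirichlet(26, 18, 14, 12).
For a Dirichlet(a₁,…,a_K) with all aᵢ > 1, the mode has j-th component (aⱼ − 1)/(Σaᵢ − K).
Here Σaᵢ = 70 and K = 4, so p_C = (14 − 1)/(70 − 4) = 13/66 ≈ 0.197.

MAP estimate of p_C = 0.197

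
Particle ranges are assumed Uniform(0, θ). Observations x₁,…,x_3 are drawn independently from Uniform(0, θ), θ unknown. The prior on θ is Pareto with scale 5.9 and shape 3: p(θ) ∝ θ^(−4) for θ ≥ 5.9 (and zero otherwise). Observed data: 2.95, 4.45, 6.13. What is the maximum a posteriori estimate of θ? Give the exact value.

θ̂_MAP = 6.13

The Uniform(0, θ) likelihood is θ^(−n) for θ ≥ max(xᵢ), zero otherwise. Here max(xᵢ) = 6.13.
Posterior ∝ θ^(−4) · θ^(−3) = θ^(−7) on θ ≥ max(5.9, 6.13) = 6.13.
This density is strictly decreasing in θ, so the posterior mode lies at the lower boundary of the support.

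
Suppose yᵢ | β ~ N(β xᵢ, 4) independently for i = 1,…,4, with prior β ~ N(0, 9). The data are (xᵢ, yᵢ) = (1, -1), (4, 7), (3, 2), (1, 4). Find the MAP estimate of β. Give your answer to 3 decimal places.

log p(β | y) = −Σ(yᵢ − βxᵢ)²/(2·4) − β²/(2·9) + const.
Setting the derivative to zero: Σxᵢ(yᵢ − βxᵢ)/4 − β/9 = 0, so β = Σxᵢyᵢ / (Σxᵢ² + σ²/τ²).
Σxᵢyᵢ = 1·(-1) + 4·7 + 3·2 + 1·4 = 37; Σxᵢ² = 27; σ²/τ² = 4/9.
β̂_MAP = 37 / (27 + 4/9) = 37/(247/9) = 333/247 ≈ 1.348.

β̂_MAP = 1.348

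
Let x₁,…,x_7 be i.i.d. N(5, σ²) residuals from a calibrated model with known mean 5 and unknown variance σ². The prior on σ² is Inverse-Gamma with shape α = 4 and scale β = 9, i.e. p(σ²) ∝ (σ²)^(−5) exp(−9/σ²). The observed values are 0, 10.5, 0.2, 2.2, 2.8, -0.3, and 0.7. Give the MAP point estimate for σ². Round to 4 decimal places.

σ̂²_MAP = 9.1500

Sum of squared deviations about the known mean: SS = (0−5)² + (10.5−5)² + (0.2−5)² + (2.2−5)² + (2.8−5)² + (-0.3−5)² + (0.7−5)² = 137.55.
The Normal likelihood contributes (σ²)^(−n/2) exp(−SS/(2σ²)), so the posterior is Inverse-Gamma(α + n/2, β + SS/2) = Inverse-Gamma(7.5, 77.775).
The mode of Inverse-Gamma(a, b) is b/(a+1) = 77.775/8.5 ≈ 9.1500.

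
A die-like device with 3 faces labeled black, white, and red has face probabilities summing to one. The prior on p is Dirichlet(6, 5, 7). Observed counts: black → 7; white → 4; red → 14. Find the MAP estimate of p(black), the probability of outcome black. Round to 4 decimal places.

The posterior is Dirichlet(αᵢ + nᵢ) = Dirichlet(13, 9, 21).
For a Dirichlet(a₁,…,a_K) with all aᵢ > 1, the mode has j-th component (aⱼ − 1)/(Σaᵢ − K).
Here Σaᵢ = 43 and K = 3, so p(black) = (13 − 1)/(43 − 3) = 12/40 ≈ 0.3000.

MAP estimate of p(black) = 0.3000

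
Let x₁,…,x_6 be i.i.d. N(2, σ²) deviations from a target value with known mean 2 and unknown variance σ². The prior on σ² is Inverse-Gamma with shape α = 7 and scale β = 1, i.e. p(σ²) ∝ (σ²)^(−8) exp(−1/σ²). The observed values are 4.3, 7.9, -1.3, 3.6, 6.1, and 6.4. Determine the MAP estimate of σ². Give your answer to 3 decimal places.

Sum of squared deviations about the known mean: SS = (4.3−2)² + (7.9−2)² + (-1.3−2)² + (3.6−2)² + (6.1−2)² + (6.4−2)² = 89.72.
The Normal likelihood contributes (σ²)^(−n/2) exp(−SS/(2σ²)), so the posterior is Inverse-Gamma(α + n/2, β + SS/2) = Inverse-Gamma(10, 45.86).
The mode of Inverse-Gamma(a, b) is b/(a+1) = 45.86/11 ≈ 4.169.

σ̂²_MAP = 4.169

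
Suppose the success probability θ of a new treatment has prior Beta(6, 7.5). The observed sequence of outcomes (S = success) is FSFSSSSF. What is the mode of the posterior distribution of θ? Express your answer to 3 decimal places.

θ̂_MAP = 0.513

Prior: Beta(6, 7.5).
Data: 5 successes in 8 trials (from the sequence). The binomial likelihood contributes θ^5(1−θ)^3, so the posterior is Beta(6+5, 7.5+3) = Beta(11, 10.5).
For Beta(a, b) with a, b > 1 the mode is (a−1)/(a+b−2) = 10/19.5 ≈ 0.513.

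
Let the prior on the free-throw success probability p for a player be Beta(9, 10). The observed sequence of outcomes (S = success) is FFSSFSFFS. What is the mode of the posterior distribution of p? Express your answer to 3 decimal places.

Prior: Beta(9, 10).
Data: 4 successes in 9 trials (from the sequence). The binomial likelihood contributes p^4(1−p)^5, so the posterior is Beta(9+4, 10+5) = Beta(13, 15).
For Beta(a, b) with a, b > 1 the mode is (a−1)/(a+b−2) = 12/26 ≈ 0.462.

p̂_MAP = 0.462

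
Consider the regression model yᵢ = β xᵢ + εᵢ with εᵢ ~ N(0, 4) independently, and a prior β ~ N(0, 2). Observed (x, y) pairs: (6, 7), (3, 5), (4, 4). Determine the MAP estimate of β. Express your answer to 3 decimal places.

log p(β | y) = −Σ(yᵢ − βxᵢ)²/(2·4) − β²/(2·2) + const.
Setting the derivative to zero: Σxᵢ(yᵢ − βxᵢ)/4 − β/2 = 0, so β = Σxᵢyᵢ / (Σxᵢ² + σ²/τ²).
Σxᵢyᵢ = 6·7 + 3·5 + 4·4 = 73; Σxᵢ² = 61; σ²/τ² = 2.
β̂_MAP = 73 / (61 + 2) = 73/63 ≈ 1.159.

β̂_MAP = 1.159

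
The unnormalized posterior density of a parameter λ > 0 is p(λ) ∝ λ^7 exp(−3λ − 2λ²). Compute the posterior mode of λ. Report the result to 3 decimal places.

λ̂_MAP = 1.000

ℓ'(λ) = 7/λ − 3 − 4λ. Setting this to zero and multiplying by λ: 4λ² + 3λ − 7 = 0.
λ = (−3 + √(3² + 4·4·7)) / (2·4) = (−3 + √121) / 8 = (−3 + 11)/8 = 1.
ℓ''(λ) = −7/λ² − 4 < 0, confirming a maximum.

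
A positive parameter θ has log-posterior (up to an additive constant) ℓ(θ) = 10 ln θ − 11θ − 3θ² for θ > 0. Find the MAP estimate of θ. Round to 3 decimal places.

ℓ'(θ) = 10/θ − 11 − 6θ. Setting this to zero and multiplying by θ: 6θ² + 11θ − 10 = 0.
θ = (−11 + √(11² + 4·6·10)) / (2·6) = (−11 + √361) / 12 = (−11 + 19)/12 = 2/3.
ℓ''(θ) = −10/θ² − 6 < 0, confirming a maximum.

θ̂_MAP = 0.667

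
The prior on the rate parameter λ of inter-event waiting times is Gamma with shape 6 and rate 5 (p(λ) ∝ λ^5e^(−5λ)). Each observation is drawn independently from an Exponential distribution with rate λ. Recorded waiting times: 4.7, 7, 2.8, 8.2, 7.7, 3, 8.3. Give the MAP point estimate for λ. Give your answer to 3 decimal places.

λ̂_MAP = 0.257

The Exponential(rate=λ) likelihood is ∝ λ^n e^(−λΣtᵢ). Here n = 7 and Σtᵢ = 4.7 + 7 + 2.8 + 8.2 + 7.7 + 3 + 8.3 = 41.7.
Posterior ∝ λ^5e^(−5λ) · λ^7e^(−41.7λ) = λ^12e^(−46.7λ), i.e. Gamma(13, 46.7).
Mode = (a−1)/b = 12/46.7 ≈ 0.257.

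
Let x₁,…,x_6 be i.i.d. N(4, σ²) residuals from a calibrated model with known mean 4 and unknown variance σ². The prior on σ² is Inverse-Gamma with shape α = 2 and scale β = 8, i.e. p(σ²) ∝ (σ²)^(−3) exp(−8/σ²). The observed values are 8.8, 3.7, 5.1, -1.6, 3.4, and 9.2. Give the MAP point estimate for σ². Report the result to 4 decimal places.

Sum of squared deviations about the known mean: SS = (8.8−4)² + (3.7−4)² + (5.1−4)² + (-1.6−4)² + (3.4−4)² + (9.2−4)² = 83.1.
The Normal likelihood contributes (σ²)^(−n/2) exp(−SS/(2σ²)), so the posterior is Inverse-Gamma(α + n/2, β + SS/2) = Inverse-Gamma(5, 49.55).
The mode of Inverse-Gamma(a, b) is b/(a+1) = 49.55/6 ≈ 8.2583.

σ̂²_MAP = 8.2583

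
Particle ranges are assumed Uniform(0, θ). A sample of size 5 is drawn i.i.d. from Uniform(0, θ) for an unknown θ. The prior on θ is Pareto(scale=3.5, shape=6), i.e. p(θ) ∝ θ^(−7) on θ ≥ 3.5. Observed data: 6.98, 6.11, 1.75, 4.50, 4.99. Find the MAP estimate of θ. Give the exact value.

The Uniform(0, θ) likelihood is θ^(−n) for θ ≥ max(xᵢ), zero otherwise. Here max(xᵢ) = 6.98.
Posterior ∝ θ^(−7) · θ^(−5) = θ^(−12) on θ ≥ max(3.5, 6.98) = 6.98.
This density is strictly decreasing in θ, so the posterior mode lies at the lower boundary of the support.

θ̂_MAP = 6.98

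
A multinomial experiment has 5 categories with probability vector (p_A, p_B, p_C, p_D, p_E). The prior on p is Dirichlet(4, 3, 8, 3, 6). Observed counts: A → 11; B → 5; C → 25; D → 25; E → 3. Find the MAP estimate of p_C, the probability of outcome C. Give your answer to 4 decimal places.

The posterior is Dirichlet(αᵢ + nᵢ) = Dirichlet(15, 8, 33, 28, 9).
For a Dirichlet(a₁,…,a_K) with all aᵢ > 1, the mode has j-th component (aⱼ − 1)/(Σaᵢ − K).
Here Σaᵢ = 93 and K = 5, so p_C = (33 − 1)/(93 − 5) = 32/88 ≈ 0.3636.

MAP estimate of p_C = 0.3636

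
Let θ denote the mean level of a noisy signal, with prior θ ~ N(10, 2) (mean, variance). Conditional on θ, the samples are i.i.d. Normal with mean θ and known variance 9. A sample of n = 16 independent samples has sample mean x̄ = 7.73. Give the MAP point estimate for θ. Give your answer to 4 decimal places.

n = 16, x̄ = 7.73.
For a Normal prior and Normal likelihood with known variance, the posterior is Normal; its mode equals its mean, the precision-weighted average.
Prior precision 1/σ₀² = 1/2 = 0.5; data precision n/σ² = 16/9.
θ̂ = (0.5·10 + (16/9)·7.73) / (0.5 + 16/9) = (4217/225)/(41/18) = 8434/1025 ≈ 8.2283.

θ̂_MAP = 8.2283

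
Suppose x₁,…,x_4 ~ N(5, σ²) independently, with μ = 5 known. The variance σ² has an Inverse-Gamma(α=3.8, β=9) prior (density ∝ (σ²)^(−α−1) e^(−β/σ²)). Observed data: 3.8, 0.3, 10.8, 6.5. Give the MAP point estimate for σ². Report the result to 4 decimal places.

Sum of squared deviations about the known mean: SS = (3.8−5)² + (0.3−5)² + (10.8−5)² + (6.5−5)² = 59.42.
The Normal likelihood contributes (σ²)^(−n/2) exp(−SS/(2σ²)), so the posterior is Inverse-Gamma(α + n/2, β + SS/2) = Inverse-Gamma(5.8, 38.71).
The mode of Inverse-Gamma(a, b) is b/(a+1) = 38.71/6.8 ≈ 5.6926.

σ̂²_MAP = 5.6926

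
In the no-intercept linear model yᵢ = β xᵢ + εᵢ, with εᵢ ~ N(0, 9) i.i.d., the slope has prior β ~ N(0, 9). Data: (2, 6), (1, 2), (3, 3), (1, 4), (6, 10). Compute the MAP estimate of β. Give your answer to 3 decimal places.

β̂_MAP = 1.673

log p(β | y) = −Σ(yᵢ − βxᵢ)²/(2·9) − β²/(2·9) + const.
Setting the derivative to zero: Σxᵢ(yᵢ − βxᵢ)/9 − β/9 = 0, so β = Σxᵢyᵢ / (Σxᵢ² + σ²/τ²).
Σxᵢyᵢ = 2·6 + 1·2 + 3·3 + 1·4 + 6·10 = 87; Σxᵢ² = 51; σ²/τ² = 1.
β̂_MAP = 87 / (51 + 1) = 87/52 ≈ 1.673.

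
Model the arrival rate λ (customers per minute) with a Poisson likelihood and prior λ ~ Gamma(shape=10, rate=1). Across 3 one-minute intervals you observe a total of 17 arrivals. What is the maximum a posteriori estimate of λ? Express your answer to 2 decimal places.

Σxᵢ = 17, n = 3.
Posterior ∝ λ^9e^(−1λ) · λ^17e^(−3λ) = λ^26e^(−4λ), i.e. Gamma(shape=27, rate=4).
The mode of a Gamma(a, b) with a ≥ 1 (shape–rate) is (a−1)/b = 26/4 ≈ 6.50.

λ̂_MAP = 6.50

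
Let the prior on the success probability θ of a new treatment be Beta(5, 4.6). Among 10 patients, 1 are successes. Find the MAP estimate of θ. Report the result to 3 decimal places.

Prior: Beta(5, 4.6).
Data: 1 success in 10 trials. The binomial likelihood contributes θ(1−θ)^9, so the posterior is Beta(5+1, 4.6+9) = Beta(6, 13.6).
For Beta(a, b) with a, b > 1 the mode is (a−1)/(a+b−2) = 5/17.6 ≈ 0.284.

θ̂_MAP = 0.284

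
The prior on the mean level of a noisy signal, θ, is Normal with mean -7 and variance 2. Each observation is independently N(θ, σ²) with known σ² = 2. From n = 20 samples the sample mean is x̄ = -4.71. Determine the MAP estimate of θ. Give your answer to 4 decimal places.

n = 20, x̄ = -4.71.
For a Normal prior and Normal likelihood with known variance, the posterior is Normal; its mode equals its mean, the precision-weighted average.
Prior precision 1/σ₀² = 1/2 = 0.5; data precision n/σ² = 20/2 = 10.
θ̂ = (0.5·(-7) + 10·(-4.71)) / (0.5 + 10) = (-50.6)/10.5 = -506/105 ≈ -4.8190.

θ̂_MAP = -4.8190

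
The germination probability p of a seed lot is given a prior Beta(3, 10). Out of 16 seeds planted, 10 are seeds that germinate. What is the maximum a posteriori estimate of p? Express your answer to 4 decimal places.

p̂_MAP = 0.4444

Prior: Beta(3, 10).
Data: 10 successes in 16 trials. The binomial likelihood contributes p^10(1−p)^6, so the posterior is Beta(3+10, 10+6) = Beta(13, 16).
For Beta(a, b) with a, b > 1 the mode is (a−1)/(a+b−2) = 12/27 ≈ 0.4444.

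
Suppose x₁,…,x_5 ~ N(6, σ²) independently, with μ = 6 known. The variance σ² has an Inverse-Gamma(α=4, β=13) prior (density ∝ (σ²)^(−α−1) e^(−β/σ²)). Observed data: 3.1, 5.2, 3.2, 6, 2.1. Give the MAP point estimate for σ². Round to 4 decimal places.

σ̂²_MAP = 3.8733

Sum of squared deviations about the known mean: SS = (3.1−6)² + (5.2−6)² + (3.2−6)² + (6−6)² + (2.1−6)² = 32.1.
The Normal likelihood contributes (σ²)^(−n/2) exp(−SS/(2σ²)), so the posterior is Inverse-Gamma(α + n/2, β + SS/2) = Inverse-Gamma(6.5, 29.05).
The mode of Inverse-Gamma(a, b) is b/(a+1) = 29.05/7.5 ≈ 3.8733.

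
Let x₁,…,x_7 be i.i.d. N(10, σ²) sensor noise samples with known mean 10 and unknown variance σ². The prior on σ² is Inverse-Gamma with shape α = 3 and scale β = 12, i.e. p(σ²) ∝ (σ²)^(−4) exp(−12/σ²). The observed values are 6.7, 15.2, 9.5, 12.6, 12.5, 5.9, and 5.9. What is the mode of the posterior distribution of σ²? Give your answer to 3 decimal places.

σ̂²_MAP = 7.254

Sum of squared deviations about the known mean: SS = (6.7−10)² + (15.2−10)² + (9.5−10)² + (12.6−10)² + (12.5−10)² + (5.9−10)² + (5.9−10)² = 84.81.
The Normal likelihood contributes (σ²)^(−n/2) exp(−SS/(2σ²)), so the posterior is Inverse-Gamma(α + n/2, β + SS/2) = Inverse-Gamma(6.5, 54.405).
The mode of Inverse-Gamma(a, b) is b/(a+1) = 54.405/7.5 ≈ 7.254.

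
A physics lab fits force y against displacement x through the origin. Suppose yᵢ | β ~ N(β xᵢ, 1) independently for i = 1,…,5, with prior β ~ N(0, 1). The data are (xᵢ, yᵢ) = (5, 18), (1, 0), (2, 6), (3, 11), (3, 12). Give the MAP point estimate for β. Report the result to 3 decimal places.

log p(β | y) = −Σ(yᵢ − βxᵢ)²/(2·1) − β²/(2·1) + const.
Setting the derivative to zero: Σxᵢ(yᵢ − βxᵢ)/1 − β/1 = 0, so β = Σxᵢyᵢ / (Σxᵢ² + σ²/τ²).
Σxᵢyᵢ = 5·18 + 1·0 + 2·6 + 3·11 + 3·12 = 171; Σxᵢ² = 48; σ²/τ² = 1.
β̂_MAP = 171 / (48 + 1) = 171/49 ≈ 3.490.

β̂_MAP = 3.490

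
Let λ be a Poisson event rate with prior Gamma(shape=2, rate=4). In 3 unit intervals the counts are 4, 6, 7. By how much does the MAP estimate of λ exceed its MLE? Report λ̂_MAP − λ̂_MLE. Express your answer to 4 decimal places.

Σxᵢ = 17. Posterior is Gamma(19, 7); MAP = (19−1)/7 = 18/7 ≈ 2.57143.
MLE = x̄ = 17/3 ≈ 5.66667.
Difference = 18/7 − 17/3 = -65/21 ≈ -3.0952.

MAP − MLE = -3.0952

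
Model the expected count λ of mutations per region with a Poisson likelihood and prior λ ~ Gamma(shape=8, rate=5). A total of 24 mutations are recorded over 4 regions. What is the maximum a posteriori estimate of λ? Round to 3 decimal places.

Σxᵢ = 24, n = 4.
Posterior ∝ λ^7e^(−5λ) · λ^24e^(−4λ) = λ^31e^(−9λ), i.e. Gamma(shape=32, rate=9).
The mode of a Gamma(a, b) with a ≥ 1 (shape–rate) is (a−1)/b = 31/9 ≈ 3.444.

λ̂_MAP = 3.444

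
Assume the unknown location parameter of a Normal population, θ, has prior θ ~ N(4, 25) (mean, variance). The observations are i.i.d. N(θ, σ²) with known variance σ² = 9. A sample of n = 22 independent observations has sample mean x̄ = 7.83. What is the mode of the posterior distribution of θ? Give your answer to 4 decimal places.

θ̂_MAP = 7.7683

n = 22, x̄ = 7.83.
For a Normal prior and Normal likelihood with known variance, the posterior is Normal; its mode equals its mean, the precision-weighted average.
Prior precision 1/σ₀² = 1/25 = 0.04; data precision n/σ² = 22/9.
θ̂ = (0.04·4 + (22/9)·7.83) / (0.04 + 22/9) = 19.3/(559/225) = 8685/1118 ≈ 7.7683.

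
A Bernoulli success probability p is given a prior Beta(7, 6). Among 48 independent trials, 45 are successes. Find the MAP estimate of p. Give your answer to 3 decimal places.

p̂_MAP = 0.864

Prior: Beta(7, 6).
Data: 45 successes in 48 trials. The binomial likelihood contributes p^45(1−p)^3, so the posterior is Beta(7+45, 6+3) = Beta(52, 9).
For Beta(a, b) with a, b > 1 the mode is (a−1)/(a+b−2) = 51/59 ≈ 0.864.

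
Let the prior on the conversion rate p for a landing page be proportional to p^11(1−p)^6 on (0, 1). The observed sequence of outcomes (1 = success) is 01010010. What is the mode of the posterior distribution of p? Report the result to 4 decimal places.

p̂_MAP = 0.5600

The prior density ∝ p^11(1−p)^6 is the kernel of Beta(12, 7).
Data: 3 successes in 8 trials (from the sequence). The binomial likelihood contributes p^3(1−p)^5, so the posterior is Beta(12+3, 7+5) = Beta(15, 12).
For Beta(a, b) with a, b > 1 the mode is (a−1)/(a+b−2) = 14/25 ≈ 0.5600.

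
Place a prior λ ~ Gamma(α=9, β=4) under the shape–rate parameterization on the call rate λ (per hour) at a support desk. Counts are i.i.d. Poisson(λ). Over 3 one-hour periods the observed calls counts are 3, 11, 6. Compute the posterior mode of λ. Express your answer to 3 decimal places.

Σxᵢ = 3+11+6 = 20, with n = 3.
Posterior ∝ λ^8e^(−4λ) · λ^20e^(−3λ) = λ^28e^(−7λ), i.e. Gamma(shape=29, rate=7).
The mode of a Gamma(a, b) with a ≥ 1 (shape–rate) is (a−1)/b = 28/7 ≈ 4.000.

λ̂_MAP = 4.000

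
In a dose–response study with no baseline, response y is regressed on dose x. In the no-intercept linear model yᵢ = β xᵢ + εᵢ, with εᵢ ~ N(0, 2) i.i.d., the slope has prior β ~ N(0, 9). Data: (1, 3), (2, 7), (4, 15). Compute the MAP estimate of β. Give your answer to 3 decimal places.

β̂_MAP = 3.628

log p(β | y) = −Σ(yᵢ − βxᵢ)²/(2·2) − β²/(2·9) + const.
Setting the derivative to zero: Σxᵢ(yᵢ − βxᵢ)/2 − β/9 = 0, so β = Σxᵢyᵢ / (Σxᵢ² + σ²/τ²).
Σxᵢyᵢ = 1·3 + 2·7 + 4·15 = 77; Σxᵢ² = 21; σ²/τ² = 2/9.
β̂_MAP = 77 / (21 + 2/9) = 77/(191/9) = 693/191 ≈ 3.628.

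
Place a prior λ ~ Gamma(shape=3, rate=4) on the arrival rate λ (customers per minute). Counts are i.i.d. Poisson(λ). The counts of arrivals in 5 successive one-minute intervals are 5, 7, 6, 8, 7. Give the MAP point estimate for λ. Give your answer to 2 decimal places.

Σxᵢ = 5+7+6+8+7 = 33, with n = 5.
Posterior ∝ λ^2e^(−4λ) · λ^33e^(−5λ) = λ^35e^(−9λ), i.e. Gamma(shape=36, rate=9).
The mode of a Gamma(a, b) with a ≥ 1 (shape–rate) is (a−1)/b = 35/9 ≈ 3.89.

λ̂_MAP = 3.89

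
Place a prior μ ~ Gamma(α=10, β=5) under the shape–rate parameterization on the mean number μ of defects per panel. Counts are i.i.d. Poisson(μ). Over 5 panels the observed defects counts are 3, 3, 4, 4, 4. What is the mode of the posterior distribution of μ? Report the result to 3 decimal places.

μ̂_MAP = 2.700

Σxᵢ = 3+3+4+4+4 = 18, with n = 5.
Posterior ∝ μ^9e^(−5μ) · μ^18e^(−5μ) = μ^27e^(−10μ), i.e. Gamma(shape=28, rate=10).
The mode of a Gamma(a, b) with a ≥ 1 (shape–rate) is (a−1)/b = 27/10 ≈ 2.700.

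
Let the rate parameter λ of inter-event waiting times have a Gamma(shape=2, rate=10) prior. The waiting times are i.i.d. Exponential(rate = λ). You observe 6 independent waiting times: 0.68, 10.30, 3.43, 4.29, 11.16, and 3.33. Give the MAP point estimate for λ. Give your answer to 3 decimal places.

λ̂_MAP = 0.162

The Exponential(rate=λ) likelihood is ∝ λ^n e^(−λΣtᵢ). Here n = 6 and Σtᵢ = 0.68 + 10.30 + 3.43 + 4.29 + 11.16 + 3.33 = 33.19.
Posterior ∝ λe^(−10λ) · λ^6e^(−33.19λ) = λ^7e^(−43.19λ), i.e. Gamma(8, 43.19).
Mode = (a−1)/b = 7/43.19 ≈ 0.162.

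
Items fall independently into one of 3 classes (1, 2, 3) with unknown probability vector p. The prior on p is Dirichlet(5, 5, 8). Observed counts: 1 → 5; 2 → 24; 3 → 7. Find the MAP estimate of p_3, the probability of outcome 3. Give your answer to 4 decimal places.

The posterior is Dirichlet(αᵢ + nᵢ) = Dirichlet(10, 29, 15).
For a Dirichlet(a₁,…,a_K) with all aᵢ > 1, the mode has j-th component (aⱼ − 1)/(Σaᵢ − K).
Here Σaᵢ = 54 and K = 3, so p_3 = (15 − 1)/(54 − 3) = 14/51 ≈ 0.2745.

MAP estimate: 0.2745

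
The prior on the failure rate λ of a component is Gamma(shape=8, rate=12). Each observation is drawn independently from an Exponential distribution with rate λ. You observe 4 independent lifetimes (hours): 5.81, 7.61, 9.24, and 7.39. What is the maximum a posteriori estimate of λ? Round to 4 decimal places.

The Exponential(rate=λ) likelihood is ∝ λ^n e^(−λΣtᵢ). Here n = 4 and Σtᵢ = 5.81 + 7.61 + 9.24 + 7.39 = 30.05.
Posterior ∝ λ^7e^(−12λ) · λ^4e^(−30.05λ) = λ^11e^(−42.05λ), i.e. Gamma(12, 42.05).
Mode = (a−1)/b = 11/42.05 ≈ 0.2616.

λ̂_MAP = 0.2616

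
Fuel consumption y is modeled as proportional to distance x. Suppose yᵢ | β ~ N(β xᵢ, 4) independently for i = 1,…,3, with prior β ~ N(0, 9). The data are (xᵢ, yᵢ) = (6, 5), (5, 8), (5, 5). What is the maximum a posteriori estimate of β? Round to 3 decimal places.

log p(β | y) = −Σ(yᵢ − βxᵢ)²/(2·4) − β²/(2·9) + const.
Setting the derivative to zero: Σxᵢ(yᵢ − βxᵢ)/4 − β/9 = 0, so β = Σxᵢyᵢ / (Σxᵢ² + σ²/τ²).
Σxᵢyᵢ = 6·5 + 5·8 + 5·5 = 95; Σxᵢ² = 86; σ²/τ² = 4/9.
β̂_MAP = 95 / (86 + 4/9) = 95/(778/9) = 855/778 ≈ 1.099.

β̂_MAP = 1.099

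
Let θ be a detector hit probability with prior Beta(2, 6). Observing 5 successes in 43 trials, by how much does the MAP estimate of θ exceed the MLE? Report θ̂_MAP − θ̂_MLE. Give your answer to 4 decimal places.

MAP − MLE = 0.0062

Posterior is Beta(7, 44); MAP = (7−1)/(51−2) = 6/49 ≈ 0.12245.
MLE ignores the prior: θ̂_MLE = k/n = 5/43 ≈ 0.11628.
Difference = 6/49 − 5/43 = 13/2107 ≈ 0.0062.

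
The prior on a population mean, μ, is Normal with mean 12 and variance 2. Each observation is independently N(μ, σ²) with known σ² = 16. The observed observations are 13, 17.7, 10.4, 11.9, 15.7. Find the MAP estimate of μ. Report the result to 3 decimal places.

n = 5; x̄ = (13 + 17.7 + 10.4 + 11.9 + 15.7)/5 = 68.7/5 = 13.74.
For a Normal prior and Normal likelihood with known variance, the posterior is Normal; its mode equals its mean, the precision-weighted average.
Prior precision 1/σ₀² = 1/2 = 0.5; data precision n/σ² = 5/16 = 0.3125.
μ̂ = (0.5·12 + 0.3125·13.74) / (0.5 + 0.3125) = 10.29375/0.8125 = 1647/130 ≈ 12.669.

μ̂_MAP = 12.669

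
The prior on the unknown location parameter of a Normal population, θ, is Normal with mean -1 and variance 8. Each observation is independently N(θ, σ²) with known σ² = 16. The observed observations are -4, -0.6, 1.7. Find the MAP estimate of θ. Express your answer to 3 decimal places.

θ̂_MAP = -0.980

n = 3; x̄ = ((-4) + (-0.6) + 1.7)/3 = -2.9/3 = -29/30 ≈ -0.9667.
For a Normal prior and Normal likelihood with known variance, the posterior is Normal; its mode equals its mean, the precision-weighted average.
Prior precision 1/σ₀² = 1/8 = 0.125; data precision n/σ² = 3/16 = 0.1875.
θ̂ = (0.125·(-1) + 0.1875·(-29/30)) / (0.125 + 0.1875) = (-0.30625)/0.3125 = -0.980.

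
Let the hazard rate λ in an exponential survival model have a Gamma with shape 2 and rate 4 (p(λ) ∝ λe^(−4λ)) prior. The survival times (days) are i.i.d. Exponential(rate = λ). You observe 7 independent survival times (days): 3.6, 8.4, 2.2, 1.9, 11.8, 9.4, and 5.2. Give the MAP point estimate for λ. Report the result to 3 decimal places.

λ̂_MAP = 0.172

The Exponential(rate=λ) likelihood is ∝ λ^n e^(−λΣtᵢ). Here n = 7 and Σtᵢ = 3.6 + 8.4 + 2.2 + 1.9 + 11.8 + 9.4 + 5.2 = 42.5.
Posterior ∝ λe^(−4λ) · λ^7e^(−42.5λ) = λ^8e^(−46.5λ), i.e. Gamma(9, 46.5).
Mode = (a−1)/b = 8/46.5 ≈ 0.172.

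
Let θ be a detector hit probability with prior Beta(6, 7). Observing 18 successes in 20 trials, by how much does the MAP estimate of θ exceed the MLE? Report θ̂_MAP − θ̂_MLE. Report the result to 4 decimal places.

MAP − MLE = -0.1581

Posterior is Beta(24, 9); MAP = (24−1)/(33−2) = 23/31 ≈ 0.74194.
MLE ignores the prior: θ̂_MLE = k/n = 18/20 ≈ 0.90000.
Difference = 23/31 − 18/20 = -49/310 ≈ -0.1581.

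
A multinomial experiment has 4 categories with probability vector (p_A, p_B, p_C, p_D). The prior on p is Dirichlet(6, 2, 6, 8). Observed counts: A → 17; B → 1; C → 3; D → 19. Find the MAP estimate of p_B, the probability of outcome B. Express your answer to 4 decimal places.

MAP estimate of p_B = 0.0345

The posterior is Dirichlet(αᵢ + nᵢ) = Dirichlet(23, 3, 9, 27).
For a Dirichlet(a₁,…,a_K) with all aᵢ > 1, the mode has j-th component (aⱼ − 1)/(Σaᵢ − K).
Here Σaᵢ = 62 and K = 4, so p_B = (3 − 1)/(62 − 4) = 2/58 ≈ 0.0345.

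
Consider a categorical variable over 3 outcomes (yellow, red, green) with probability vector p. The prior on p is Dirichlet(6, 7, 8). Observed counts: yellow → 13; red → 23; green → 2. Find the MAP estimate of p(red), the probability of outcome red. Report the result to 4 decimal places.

MAP estimate of p(red) = 0.5179

The posterior is Dirichlet(αᵢ + nᵢ) = Dirichlet(19, 30, 10).
For a Dirichlet(a₁,…,a_K) with all aᵢ > 1, the mode has j-th component (aⱼ − 1)/(Σaᵢ − K).
Here Σaᵢ = 59 and K = 3, so p(red) = (30 − 1)/(59 − 3) = 29/56 ≈ 0.5179.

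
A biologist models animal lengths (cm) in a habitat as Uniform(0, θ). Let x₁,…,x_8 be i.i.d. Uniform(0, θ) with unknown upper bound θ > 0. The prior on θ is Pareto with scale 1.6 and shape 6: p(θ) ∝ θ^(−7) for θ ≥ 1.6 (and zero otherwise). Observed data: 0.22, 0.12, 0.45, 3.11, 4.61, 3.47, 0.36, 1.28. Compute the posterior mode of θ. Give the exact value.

The Uniform(0, θ) likelihood is θ^(−n) for θ ≥ max(xᵢ), zero otherwise. Here max(xᵢ) = 4.61.
Posterior ∝ θ^(−7) · θ^(−8) = θ^(−15) on θ ≥ max(1.6, 4.61) = 4.61.
This density is strictly decreasing in θ, so the posterior mode lies at the lower boundary of the support.

θ̂_MAP = 4.61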